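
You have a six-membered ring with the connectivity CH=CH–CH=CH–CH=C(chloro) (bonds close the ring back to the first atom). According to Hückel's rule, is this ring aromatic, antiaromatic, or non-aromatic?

Check conjugation: each doubly-bonded ring atom is sp² with one p-orbital electron — every position has a p orbital, so the cyclic π system is continuous.
Tallying contributions gives 3 × 2 = 6 from the 3 double-bond units.
Since 6 = 4·1 + 2, the ring meets the 4n+2 criterion.

Aromatic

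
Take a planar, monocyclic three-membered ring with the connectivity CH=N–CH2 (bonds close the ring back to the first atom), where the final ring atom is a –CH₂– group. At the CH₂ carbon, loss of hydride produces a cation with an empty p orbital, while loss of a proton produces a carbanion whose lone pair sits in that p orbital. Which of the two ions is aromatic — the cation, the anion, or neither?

The cation

In both ions every ring atom is sp² and contributes a p orbital, so both rings are fully conjugated.
Cation: 1 × 2 + 0 = 2 π electrons → 4(0)+2, aromatic.
Anion: 1 × 2 + 2 = 4 π electrons → 4(1), antiaromatic.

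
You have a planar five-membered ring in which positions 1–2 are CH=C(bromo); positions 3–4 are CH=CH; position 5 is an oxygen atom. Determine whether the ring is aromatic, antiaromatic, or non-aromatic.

Aromatic

The p orbitals form a continuous loop: every atom in a ring double bond is sp² and brings one electron to the p orbital; the oxygen donates one lone pair from its p orbital. The ring is fully conjugated.
π-electron count: 2 × 2 = 4 from the double-bond units + 2 from the O atom = 6.
6 = 4(1) + 2, which satisfies Hückel's 4n+2 rule.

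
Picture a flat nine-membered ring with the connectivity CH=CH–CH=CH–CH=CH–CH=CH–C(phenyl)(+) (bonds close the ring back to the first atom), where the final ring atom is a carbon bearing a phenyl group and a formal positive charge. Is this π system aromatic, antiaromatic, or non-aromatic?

All ring atoms are sp² and supply a p orbital to the ring (the double-bond atoms are sp², each contributing one p electron; the carbocation has an empty p orbital); the conjugation is uninterrupted.
Tallying contributions gives 4 × 2 = 8 from the double-bond units + 0 from the C(phenyl)(+) atom = 8.
A 4n π count (8, n = 2) in a planar conjugated ring means antiaromatic.

Antiaromatic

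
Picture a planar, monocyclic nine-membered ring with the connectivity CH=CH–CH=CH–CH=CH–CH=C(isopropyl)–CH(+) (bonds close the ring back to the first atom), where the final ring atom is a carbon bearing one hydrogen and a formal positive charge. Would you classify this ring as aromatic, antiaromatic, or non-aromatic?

Antiaromatic

All ring atoms are sp² and supply a p orbital to the ring (every atom in a ring double bond is sp² and brings one electron to the p orbital; the carbocation has an empty p orbital); the conjugation is uninterrupted.
Counting π electrons: 4 × 2 = 8 from the double-bond units + 0 from the CH(+) atom = 8.
8 is a 4n count (n = 2), so the planar conjugated ring is antiaromatic.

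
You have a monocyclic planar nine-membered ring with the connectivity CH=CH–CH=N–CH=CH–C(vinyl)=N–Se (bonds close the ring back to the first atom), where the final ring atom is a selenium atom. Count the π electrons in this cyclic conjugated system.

Check conjugation: every atom in a ring double bond is sp² and brings one electron to the p orbital; the doubly-bonded nitrogens are pyridine-type — their lone pairs lie in the ring plane, leaving one electron in the p orbital; the selenium donates one lone pair from its p orbital — every position has a p orbital, so the cyclic π system is continuous.
Counting π electrons: 4 × 2 = 8 from the double-bond units + 2 from the Se atom = 10.

10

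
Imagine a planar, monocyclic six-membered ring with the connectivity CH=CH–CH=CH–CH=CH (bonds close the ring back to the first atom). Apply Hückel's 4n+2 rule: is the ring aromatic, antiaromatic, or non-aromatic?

Every ring atom contributes a p orbital perpendicular to the ring (each doubly-bonded ring atom is sp² with one p-orbital electron), so the π system is cyclic and fully conjugated.
Tallying contributions gives 3 × 2 = 6 from the 3 double-bond units.
6 = 4(1) + 2, which satisfies Hückel's 4n+2 rule.
(This ring is benzene.)

Aromatic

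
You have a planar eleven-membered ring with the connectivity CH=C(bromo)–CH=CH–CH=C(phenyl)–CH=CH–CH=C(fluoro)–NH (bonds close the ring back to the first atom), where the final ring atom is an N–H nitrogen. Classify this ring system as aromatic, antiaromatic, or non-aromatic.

The p orbitals form a continuous loop: every atom in a ring double bond is sp² and brings one electron to the p orbital; the pyrrole-type nitrogen donates its lone pair from the p orbital. The ring is fully conjugated.
Counting π electrons: 5 × 2 = 10 from the double-bond units + 2 from the NH atom = 12.
A 4n π count (12, n = 3) in a planar conjugated ring means antiaromatic.

Antiaromatic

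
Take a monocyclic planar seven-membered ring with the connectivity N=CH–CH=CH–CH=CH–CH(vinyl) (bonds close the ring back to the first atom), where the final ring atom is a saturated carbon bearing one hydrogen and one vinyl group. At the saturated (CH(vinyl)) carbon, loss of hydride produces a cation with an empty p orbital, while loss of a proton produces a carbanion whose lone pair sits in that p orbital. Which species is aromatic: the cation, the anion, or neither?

The cation

Once that carbon is sp², every ring atom has a p orbital and both ions are fully conjugated.
Cation: 3 × 2 + 0 = 6 π electrons → 4(1)+2, aromatic.
Anion: 3 × 2 + 2 = 8 π electrons → 4(2), antiaromatic.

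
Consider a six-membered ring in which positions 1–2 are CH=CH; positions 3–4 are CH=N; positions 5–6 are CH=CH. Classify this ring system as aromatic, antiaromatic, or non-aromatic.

Check conjugation: every atom in a ring double bond is sp² and brings one electron to the p orbital; each =N– nitrogen is pyridine-type (lone pair in the sp² plane, one electron in the p orbital) — every position has a p orbital, so the cyclic π system is continuous.
Adding the contributions, 3 × 2 = 6 from the 3 double-bond units.
With 6 π electrons (n = 1), the Hückel 4n+2 condition holds.

Aromatic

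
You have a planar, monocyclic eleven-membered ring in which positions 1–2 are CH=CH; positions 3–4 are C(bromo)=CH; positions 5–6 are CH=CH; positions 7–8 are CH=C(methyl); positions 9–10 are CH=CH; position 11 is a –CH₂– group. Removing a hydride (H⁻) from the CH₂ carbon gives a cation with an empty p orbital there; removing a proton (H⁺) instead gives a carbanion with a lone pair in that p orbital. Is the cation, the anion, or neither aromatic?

The cation

In both ions every ring atom is sp² and contributes a p orbital, so both rings are fully conjugated.
Cation: 5 × 2 + 0 = 10 π electrons → 4(2)+2, aromatic.
Anion: 5 × 2 + 2 = 12 π electrons → 4(3), antiaromatic.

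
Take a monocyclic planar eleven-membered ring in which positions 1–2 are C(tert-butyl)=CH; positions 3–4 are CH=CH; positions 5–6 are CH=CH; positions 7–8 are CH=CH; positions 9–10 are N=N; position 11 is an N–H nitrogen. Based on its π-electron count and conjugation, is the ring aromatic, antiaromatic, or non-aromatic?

All ring atoms are sp² and supply a p orbital to the ring (the double-bond atoms are sp², each contributing one p electron; each =N– nitrogen is pyridine-type (lone pair in the sp² plane, one electron in the p orbital); the pyrrole-type nitrogen donates its lone pair from the p orbital); the conjugation is uninterrupted.
Tallying contributions gives 5 × 2 = 10 from the double-bond units + 2 from the NH atom = 12.
12 = 4(3); a planar, fully conjugated 4n system is antiaromatic.

Antiaromatic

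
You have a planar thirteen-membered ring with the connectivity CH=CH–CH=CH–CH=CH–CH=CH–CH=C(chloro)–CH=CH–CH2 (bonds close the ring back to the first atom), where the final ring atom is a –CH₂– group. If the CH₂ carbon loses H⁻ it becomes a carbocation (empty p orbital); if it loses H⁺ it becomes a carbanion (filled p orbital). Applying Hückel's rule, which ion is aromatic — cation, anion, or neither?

The anion

In either ion the ring is fully conjugated: every atom, including the new sp² carbon, supplies a p orbital.
Cation: 6 × 2 + 0 = 12 π electrons → 4(3), antiaromatic.
Anion: 6 × 2 + 2 = 14 π electrons → 4(3)+2, aromatic.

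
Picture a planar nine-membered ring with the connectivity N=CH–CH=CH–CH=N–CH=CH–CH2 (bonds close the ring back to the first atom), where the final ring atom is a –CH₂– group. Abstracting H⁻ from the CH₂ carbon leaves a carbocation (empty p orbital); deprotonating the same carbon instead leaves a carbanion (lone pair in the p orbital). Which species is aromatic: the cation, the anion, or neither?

In both ions every ring atom is sp² and contributes a p orbital, so both rings are fully conjugated.
Cation: 4 × 2 + 0 = 8 π electrons → 4(2), antiaromatic.
Anion: 4 × 2 + 2 = 10 π electrons → 4(2)+2, aromatic.

The anion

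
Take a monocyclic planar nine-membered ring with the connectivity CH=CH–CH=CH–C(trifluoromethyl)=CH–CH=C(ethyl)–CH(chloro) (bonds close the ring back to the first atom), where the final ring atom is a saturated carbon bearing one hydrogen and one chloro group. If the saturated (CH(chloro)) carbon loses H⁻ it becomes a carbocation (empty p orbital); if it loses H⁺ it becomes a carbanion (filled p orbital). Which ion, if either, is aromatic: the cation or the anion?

Both ions have a continuous loop of p orbitals — each ring atom is sp².
Cation: 4 × 2 + 0 = 8 π electrons → 4(2), antiaromatic.
Anion: 4 × 2 + 2 = 10 π electrons → 4(2)+2, aromatic.

The anion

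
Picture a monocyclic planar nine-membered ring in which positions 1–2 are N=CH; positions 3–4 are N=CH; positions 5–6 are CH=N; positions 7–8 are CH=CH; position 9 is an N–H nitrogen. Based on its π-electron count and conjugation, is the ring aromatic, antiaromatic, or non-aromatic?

Aromatic

All ring atoms are sp² and supply a p orbital to the ring (the double-bond atoms are sp², each contributing one p electron; the doubly-bonded nitrogens are pyridine-type — their lone pairs lie in the ring plane, leaving one electron in the p orbital; the pyrrole-type nitrogen donates its lone pair from the p orbital); the conjugation is uninterrupted.
π-electron count: 4 × 2 = 8 from the double-bond units + 2 from the NH atom = 10.
10 = 4(2) + 2, which satisfies Hückel's 4n+2 rule.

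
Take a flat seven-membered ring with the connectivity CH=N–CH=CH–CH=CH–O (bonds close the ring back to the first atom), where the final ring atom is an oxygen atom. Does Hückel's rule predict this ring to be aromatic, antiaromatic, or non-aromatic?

Antiaromatic

All ring atoms are sp² and supply a p orbital to the ring (the double-bond atoms are sp², each contributing one p electron; each =N– nitrogen is pyridine-type (lone pair in the sp² plane, one electron in the p orbital); the oxygen donates one lone pair from its p orbital); the conjugation is uninterrupted.
π-electron count: 3 × 2 = 6 from the double-bond units + 2 from the O atom = 8.
8 is a 4n count (n = 2), so the planar conjugated ring is antiaromatic.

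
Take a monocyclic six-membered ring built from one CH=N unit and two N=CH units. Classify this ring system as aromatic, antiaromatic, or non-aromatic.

Aromatic

Check conjugation: each doubly-bonded ring atom is sp² with one p-orbital electron; the doubly-bonded nitrogens are pyridine-type — their lone pairs lie in the ring plane, leaving one electron in the p orbital — every position has a p orbital, so the cyclic π system is continuous.
Adding the contributions, 3 × 2 = 6 from the 3 double-bond units.
That gives a 4n+2 count (6, n = 1).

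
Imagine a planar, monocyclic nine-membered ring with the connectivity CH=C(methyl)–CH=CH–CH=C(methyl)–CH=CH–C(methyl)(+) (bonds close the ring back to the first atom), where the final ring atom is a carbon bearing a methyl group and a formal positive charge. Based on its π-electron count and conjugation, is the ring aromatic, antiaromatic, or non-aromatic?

Antiaromatic

Check conjugation: each doubly-bonded ring atom is sp² with one p-orbital electron; the carbocation has an empty p orbital — every position has a p orbital, so the cyclic π system is continuous.
Tallying contributions gives 4 × 2 = 8 from the double-bond units + 0 from the C(methyl)(+) atom = 8.
A 4n π count (8, n = 2) in a planar conjugated ring means antiaromatic.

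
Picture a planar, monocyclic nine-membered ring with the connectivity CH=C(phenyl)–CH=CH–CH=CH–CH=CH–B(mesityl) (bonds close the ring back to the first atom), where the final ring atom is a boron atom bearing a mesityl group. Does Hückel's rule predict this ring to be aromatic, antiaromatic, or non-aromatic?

Antiaromatic

Every ring atom contributes a p orbital perpendicular to the ring (the double-bond atoms are sp², each contributing one p electron; the boron has an empty p orbital), so the π system is cyclic and fully conjugated.
Counting π electrons: 4 × 2 = 8 from the double-bond units + 0 from the B(mesityl) atom = 8.
8 = 4(2); a planar, fully conjugated 4n system is antiaromatic.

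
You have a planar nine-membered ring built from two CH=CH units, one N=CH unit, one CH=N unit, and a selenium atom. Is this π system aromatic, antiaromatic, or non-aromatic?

Aromatic

Check conjugation: every atom in a ring double bond is sp² and brings one electron to the p orbital; each sp² =N– keeps its lone pair in-plane and puts one electron into the π system; the selenium donates one lone pair from its p orbital — every position has a p orbital, so the cyclic π system is continuous.
π-electron count: 4 × 2 = 8 from the double-bond units + 2 from the Se atom = 10.
With 10 π electrons (n = 2), the Hückel 4n+2 condition holds.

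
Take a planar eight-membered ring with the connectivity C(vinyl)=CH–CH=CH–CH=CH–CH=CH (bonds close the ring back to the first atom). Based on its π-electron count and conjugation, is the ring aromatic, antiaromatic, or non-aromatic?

All ring atoms are sp² and supply a p orbital to the ring (each doubly-bonded ring atom is sp² with one p-orbital electron); the conjugation is uninterrupted.
Adding the contributions, 4 × 2 = 8 from the 4 double-bond units.
With 8 = 4·2 π electrons, Hückel's rule classifies the planar ring as antiaromatic.

Antiaromatic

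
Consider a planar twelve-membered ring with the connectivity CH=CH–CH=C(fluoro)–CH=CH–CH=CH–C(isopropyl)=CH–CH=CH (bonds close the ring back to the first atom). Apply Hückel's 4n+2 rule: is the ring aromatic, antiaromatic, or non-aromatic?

Antiaromatic

All ring atoms are sp² and supply a p orbital to the ring (each doubly-bonded ring atom is sp² with one p-orbital electron); the conjugation is uninterrupted.
Counting π electrons: 6 × 2 = 12 from the 6 double-bond units.
12 is a 4n count (n = 3), so the planar conjugated ring is antiaromatic.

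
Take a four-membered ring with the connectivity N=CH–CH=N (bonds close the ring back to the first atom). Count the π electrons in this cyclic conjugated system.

The p orbitals form a continuous loop: each doubly-bonded ring atom is sp² with one p-orbital electron; the doubly-bonded nitrogens are pyridine-type — their lone pairs lie in the ring plane, leaving one electron in the p orbital. The ring is fully conjugated.
Tallying contributions gives 2 × 2 = 4 from the 2 double-bond units.

4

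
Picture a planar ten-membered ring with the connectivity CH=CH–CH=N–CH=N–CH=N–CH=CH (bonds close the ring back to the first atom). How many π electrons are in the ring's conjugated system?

Every ring atom contributes a p orbital perpendicular to the ring (each doubly-bonded ring atom is sp² with one p-orbital electron; each sp² =N– keeps its lone pair in-plane and puts one electron into the π system), so the π system is cyclic and fully conjugated.
Counting π electrons: 5 × 2 = 10 from the 5 double-bond units.

10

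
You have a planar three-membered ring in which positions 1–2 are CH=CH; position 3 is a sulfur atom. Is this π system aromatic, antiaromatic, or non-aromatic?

Every ring atom contributes a p orbital perpendicular to the ring (every atom in a ring double bond is sp² and brings one electron to the p orbital; the sulfur donates one lone pair from its p orbital), so the π system is cyclic and fully conjugated.
Adding the contributions, 1 × 2 = 2 from the double-bond unit + 2 from the S atom = 4.
A 4n π count (4, n = 1) in a planar conjugated ring means antiaromatic.

Antiaromatic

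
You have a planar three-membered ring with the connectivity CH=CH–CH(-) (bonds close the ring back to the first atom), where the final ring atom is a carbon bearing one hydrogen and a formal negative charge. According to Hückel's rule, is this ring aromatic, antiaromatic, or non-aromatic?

Every ring atom contributes a p orbital perpendicular to the ring (each doubly-bonded ring atom is sp² with one p-orbital electron; the carbanion's lone pair occupies the p orbital), so the π system is cyclic and fully conjugated.
π-electron count: 1 × 2 = 2 from the double-bond unit + 2 from the CH(-) atom = 4.
With 4 = 4·1 π electrons, Hückel's rule classifies the planar ring as antiaromatic.
This is the cyclopropenyl anion.

Antiaromatic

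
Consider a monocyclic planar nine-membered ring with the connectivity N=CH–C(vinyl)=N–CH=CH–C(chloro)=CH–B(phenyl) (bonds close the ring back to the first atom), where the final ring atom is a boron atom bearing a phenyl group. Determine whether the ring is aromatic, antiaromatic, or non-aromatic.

Antiaromatic

Check conjugation: each doubly-bonded ring atom is sp² with one p-orbital electron; the doubly-bonded nitrogens are pyridine-type — their lone pairs lie in the ring plane, leaving one electron in the p orbital; the boron has an empty p orbital — every position has a p orbital, so the cyclic π system is continuous.
Tallying contributions gives 4 × 2 = 8 from the double-bond units + 0 from the B(phenyl) atom = 8.
8 = 4(2); a planar, fully conjugated 4n system is antiaromatic.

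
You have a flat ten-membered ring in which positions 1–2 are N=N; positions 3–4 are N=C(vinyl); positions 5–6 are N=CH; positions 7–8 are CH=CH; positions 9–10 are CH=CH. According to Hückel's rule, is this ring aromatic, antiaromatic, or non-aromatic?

Aromatic

All ring atoms are sp² and supply a p orbital to the ring (the double-bond atoms are sp², each contributing one p electron; each =N– nitrogen is pyridine-type (lone pair in the sp² plane, one electron in the p orbital)); the conjugation is uninterrupted.
Adding the contributions, 5 × 2 = 10 from the 5 double-bond units.
10 = 4(2) + 2, which satisfies Hückel's 4n+2 rule.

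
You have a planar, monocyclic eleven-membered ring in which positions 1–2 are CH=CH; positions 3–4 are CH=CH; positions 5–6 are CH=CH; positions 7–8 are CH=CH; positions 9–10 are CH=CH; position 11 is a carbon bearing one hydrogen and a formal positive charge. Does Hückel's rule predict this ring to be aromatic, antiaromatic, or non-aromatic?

Aromatic

Check conjugation: each doubly-bonded ring atom is sp² with one p-orbital electron; the carbocation has an empty p orbital — every position has a p orbital, so the cyclic π system is continuous.
π-electron count: 5 × 2 = 10 from the double-bond units + 0 from the CH(+) atom = 10.
With 10 π electrons (n = 2), the Hückel 4n+2 condition holds.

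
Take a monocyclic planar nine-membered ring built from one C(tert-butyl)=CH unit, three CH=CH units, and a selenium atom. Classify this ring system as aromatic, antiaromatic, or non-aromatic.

The p orbitals form a continuous loop: every atom in a ring double bond is sp² and brings one electron to the p orbital; the selenium donates one lone pair from its p orbital. The ring is fully conjugated.
π-electron count: 4 × 2 = 8 from the double-bond units + 2 from the Se atom = 10.
With 10 π electrons (n = 2), the Hückel 4n+2 condition holds.

Aromatic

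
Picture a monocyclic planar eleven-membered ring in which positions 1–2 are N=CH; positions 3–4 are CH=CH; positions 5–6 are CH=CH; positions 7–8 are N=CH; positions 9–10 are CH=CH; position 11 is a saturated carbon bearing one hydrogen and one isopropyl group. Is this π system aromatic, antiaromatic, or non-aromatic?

Because that saturated carbon is sp³ and has no p orbital in the ring π system at the CH(isopropyl) position, the π system cannot extend all the way around the ring.
Without a continuous loop of overlapping p orbitals the Hückel electron count never comes into play.

Non-aromatic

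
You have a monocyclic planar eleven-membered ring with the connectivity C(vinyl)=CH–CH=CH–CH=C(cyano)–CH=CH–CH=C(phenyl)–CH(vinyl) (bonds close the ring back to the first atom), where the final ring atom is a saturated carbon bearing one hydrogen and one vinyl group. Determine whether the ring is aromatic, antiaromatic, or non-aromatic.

Because that saturated carbon is sp³ and has no p orbital in the ring π system at the CH(vinyl) position, the π system cannot extend all the way around the ring.
A ring that is not fully conjugated cannot be aromatic or antiaromatic regardless of its π-electron count.

Non-aromatic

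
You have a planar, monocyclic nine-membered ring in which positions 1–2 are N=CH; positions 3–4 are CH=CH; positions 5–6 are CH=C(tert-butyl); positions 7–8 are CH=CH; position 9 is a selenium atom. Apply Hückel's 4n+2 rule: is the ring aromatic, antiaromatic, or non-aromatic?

Aromatic

Check conjugation: every atom in a ring double bond is sp² and brings one electron to the p orbital; the doubly-bonded nitrogens are pyridine-type — their lone pairs lie in the ring plane, leaving one electron in the p orbital; the selenium donates one lone pair from its p orbital — every position has a p orbital, so the cyclic π system is continuous.
π-electron count: 4 × 2 = 8 from the double-bond units + 2 from the Se atom = 10.
With 10 π electrons (n = 2), the Hückel 4n+2 condition holds.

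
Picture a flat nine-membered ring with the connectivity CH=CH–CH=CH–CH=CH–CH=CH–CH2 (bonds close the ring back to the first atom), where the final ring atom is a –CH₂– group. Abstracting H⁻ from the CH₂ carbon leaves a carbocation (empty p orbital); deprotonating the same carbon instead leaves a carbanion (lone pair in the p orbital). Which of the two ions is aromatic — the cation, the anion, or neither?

Both ions have a continuous loop of p orbitals — each ring atom is sp².
Cation: 4 × 2 + 0 = 8 π electrons → 4(2), antiaromatic.
Anion: 4 × 2 + 2 = 10 π electrons → 4(2)+2, aromatic.

The anion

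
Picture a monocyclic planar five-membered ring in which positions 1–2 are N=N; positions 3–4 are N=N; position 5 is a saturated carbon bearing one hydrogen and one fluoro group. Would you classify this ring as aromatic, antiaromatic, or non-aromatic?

Non-aromatic

Because that saturated carbon is sp³ and has no p orbital in the ring π system at the CH(fluoro) position, the π system cannot extend all the way around the ring.
Hückel's rule only applies to fully conjugated rings, so this one is simply non-aromatic.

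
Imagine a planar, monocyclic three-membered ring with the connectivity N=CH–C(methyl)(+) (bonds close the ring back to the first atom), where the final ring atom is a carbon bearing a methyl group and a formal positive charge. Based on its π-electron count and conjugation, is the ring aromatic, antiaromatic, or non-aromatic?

The p orbitals form a continuous loop: each doubly-bonded ring atom is sp² with one p-orbital electron; the doubly-bonded nitrogens are pyridine-type — their lone pairs lie in the ring plane, leaving one electron in the p orbital; the carbocation has an empty p orbital. The ring is fully conjugated.
π-electron count: 1 × 2 = 2 from the double-bond unit + 0 from the C(methyl)(+) atom = 2.
2 = 4(0) + 2, which satisfies Hückel's 4n+2 rule.

Aromatic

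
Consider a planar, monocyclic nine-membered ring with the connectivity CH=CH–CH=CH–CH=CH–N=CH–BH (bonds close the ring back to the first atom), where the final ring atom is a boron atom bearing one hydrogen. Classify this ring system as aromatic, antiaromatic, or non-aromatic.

Antiaromatic

The p orbitals form a continuous loop: the double-bond atoms are sp², each contributing one p electron; each sp² =N– keeps its lone pair in-plane and puts one electron into the π system; the boron has an empty p orbital. The ring is fully conjugated.
Adding the contributions, 4 × 2 = 8 from the double-bond units + 0 from the BH atom = 8.
With 8 = 4·2 π electrons, Hückel's rule classifies the planar ring as antiaromatic.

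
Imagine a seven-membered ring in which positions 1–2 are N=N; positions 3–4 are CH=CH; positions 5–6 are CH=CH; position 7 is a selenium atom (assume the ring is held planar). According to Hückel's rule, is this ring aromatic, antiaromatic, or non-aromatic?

Every ring atom contributes a p orbital perpendicular to the ring (every atom in a ring double bond is sp² and brings one electron to the p orbital; each =N– nitrogen is pyridine-type (lone pair in the sp² plane, one electron in the p orbital); the selenium donates one lone pair from its p orbital), so the π system is cyclic and fully conjugated.
Adding the contributions, 3 × 2 = 6 from the double-bond units + 2 from the Se atom = 8.
8 is a 4n count (n = 2), so the planar conjugated ring is antiaromatic.

Antiaromatic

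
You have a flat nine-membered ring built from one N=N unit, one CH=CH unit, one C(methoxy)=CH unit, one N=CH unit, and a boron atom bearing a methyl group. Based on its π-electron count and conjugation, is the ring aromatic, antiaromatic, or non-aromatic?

All ring atoms are sp² and supply a p orbital to the ring (the double-bond atoms are sp², each contributing one p electron; the doubly-bonded nitrogens are pyridine-type — their lone pairs lie in the ring plane, leaving one electron in the p orbital; the boron has an empty p orbital); the conjugation is uninterrupted.
Counting π electrons: 4 × 2 = 8 from the double-bond units + 0 from the B(methyl) atom = 8.
With 8 = 4·2 π electrons, Hückel's rule classifies the planar ring as antiaromatic.

Antiaromatic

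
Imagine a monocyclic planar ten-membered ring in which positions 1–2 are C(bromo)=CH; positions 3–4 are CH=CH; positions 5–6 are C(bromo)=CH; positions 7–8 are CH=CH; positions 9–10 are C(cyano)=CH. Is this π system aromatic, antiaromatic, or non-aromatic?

Aromatic

Check conjugation: the double-bond atoms are sp², each contributing one p electron — every position has a p orbital, so the cyclic π system is continuous.
Tallying contributions gives 5 × 2 = 10 from the 5 double-bond units.
Since 10 = 4·2 + 2, the ring meets the 4n+2 criterion.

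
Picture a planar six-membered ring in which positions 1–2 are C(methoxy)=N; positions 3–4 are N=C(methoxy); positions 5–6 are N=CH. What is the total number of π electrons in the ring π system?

Check conjugation: every atom in a ring double bond is sp² and brings one electron to the p orbital; the doubly-bonded nitrogens are pyridine-type — their lone pairs lie in the ring plane, leaving one electron in the p orbital — every position has a p orbital, so the cyclic π system is continuous.
π-electron count: 3 × 2 = 6 from the 3 double-bond units.

6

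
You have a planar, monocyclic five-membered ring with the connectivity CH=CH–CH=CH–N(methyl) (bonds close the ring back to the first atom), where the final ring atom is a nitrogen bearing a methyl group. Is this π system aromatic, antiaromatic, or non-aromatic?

All ring atoms are sp² and supply a p orbital to the ring (every atom in a ring double bond is sp² and brings one electron to the p orbital; the pyrrole-type nitrogen donates its lone pair from the p orbital); the conjugation is uninterrupted.
π-electron count: 2 × 2 = 4 from the double-bond units + 2 from the N(methyl) atom = 6.
Since 6 = 4·1 + 2, the ring meets the 4n+2 criterion.

Aromatic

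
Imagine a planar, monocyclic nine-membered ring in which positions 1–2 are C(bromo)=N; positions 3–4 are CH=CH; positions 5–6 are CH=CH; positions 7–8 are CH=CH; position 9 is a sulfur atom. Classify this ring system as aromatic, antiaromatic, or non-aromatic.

The p orbitals form a continuous loop: each doubly-bonded ring atom is sp² with one p-orbital electron; each sp² =N– keeps its lone pair in-plane and puts one electron into the π system; the sulfur donates one lone pair from its p orbital. The ring is fully conjugated.
π-electron count: 4 × 2 = 8 from the double-bond units + 2 from the S atom = 10.
Since 10 = 4·2 + 2, the ring meets the 4n+2 criterion.

Aromatic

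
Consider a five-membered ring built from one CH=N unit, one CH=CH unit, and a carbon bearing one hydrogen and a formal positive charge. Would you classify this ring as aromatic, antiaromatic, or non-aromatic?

Antiaromatic

The p orbitals form a continuous loop: the double-bond atoms are sp², each contributing one p electron; the doubly-bonded nitrogens are pyridine-type — their lone pairs lie in the ring plane, leaving one electron in the p orbital; the carbocation has an empty p orbital. The ring is fully conjugated.
Counting π electrons: 2 × 2 = 4 from the double-bond units + 0 from the CH(+) atom = 4.
With 4 = 4·1 π electrons, Hückel's rule classifies the planar ring as antiaromatic.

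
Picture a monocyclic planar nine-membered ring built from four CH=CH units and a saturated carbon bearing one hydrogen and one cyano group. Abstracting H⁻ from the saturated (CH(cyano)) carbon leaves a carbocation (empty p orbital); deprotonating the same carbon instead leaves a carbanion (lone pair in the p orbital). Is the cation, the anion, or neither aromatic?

The anion

Both ions have a continuous loop of p orbitals — each ring atom is sp².
Cation: 4 × 2 + 0 = 8 π electrons → 4(2), antiaromatic.
Anion: 4 × 2 + 2 = 10 π electrons → 4(2)+2, aromatic.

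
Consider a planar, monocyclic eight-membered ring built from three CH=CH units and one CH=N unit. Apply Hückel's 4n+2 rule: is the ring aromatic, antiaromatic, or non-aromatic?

Every ring atom contributes a p orbital perpendicular to the ring (every atom in a ring double bond is sp² and brings one electron to the p orbital; each sp² =N– keeps its lone pair in-plane and puts one electron into the π system), so the π system is cyclic and fully conjugated.
Counting π electrons: 4 × 2 = 8 from the 4 double-bond units.
With 8 = 4·2 π electrons, Hückel's rule classifies the planar ring as antiaromatic.

Antiaromatic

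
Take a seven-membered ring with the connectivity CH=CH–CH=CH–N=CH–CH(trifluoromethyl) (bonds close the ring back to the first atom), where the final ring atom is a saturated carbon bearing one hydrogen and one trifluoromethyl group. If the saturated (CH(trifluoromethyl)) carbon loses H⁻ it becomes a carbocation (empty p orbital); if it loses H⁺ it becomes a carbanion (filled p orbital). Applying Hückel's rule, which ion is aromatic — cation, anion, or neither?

The cation

In both ions every ring atom is sp² and contributes a p orbital, so both rings are fully conjugated.
Cation: 3 × 2 + 0 = 6 π electrons → 4(1)+2, aromatic.
Anion: 3 × 2 + 2 = 8 π electrons → 4(2), antiaromatic.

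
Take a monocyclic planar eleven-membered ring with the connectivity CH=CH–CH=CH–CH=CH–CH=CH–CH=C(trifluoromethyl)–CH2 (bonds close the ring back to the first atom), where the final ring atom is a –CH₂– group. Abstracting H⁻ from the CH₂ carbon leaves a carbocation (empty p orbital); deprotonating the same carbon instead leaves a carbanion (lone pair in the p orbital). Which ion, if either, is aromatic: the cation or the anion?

The cation

Both ions have a continuous loop of p orbitals — each ring atom is sp².
Cation: 5 × 2 + 0 = 10 π electrons → 4(2)+2, aromatic.
Anion: 5 × 2 + 2 = 12 π electrons → 4(3), antiaromatic.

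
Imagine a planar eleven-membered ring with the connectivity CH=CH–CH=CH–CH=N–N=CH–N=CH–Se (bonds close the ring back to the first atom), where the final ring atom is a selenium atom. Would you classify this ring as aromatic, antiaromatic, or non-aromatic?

Antiaromatic

The p orbitals form a continuous loop: the double-bond atoms are sp², each contributing one p electron; each sp² =N– keeps its lone pair in-plane and puts one electron into the π system; the selenium donates one lone pair from its p orbital. The ring is fully conjugated.
π-electron count: 5 × 2 = 10 from the double-bond units + 2 from the Se atom = 12.
12 = 4(3); a planar, fully conjugated 4n system is antiaromatic.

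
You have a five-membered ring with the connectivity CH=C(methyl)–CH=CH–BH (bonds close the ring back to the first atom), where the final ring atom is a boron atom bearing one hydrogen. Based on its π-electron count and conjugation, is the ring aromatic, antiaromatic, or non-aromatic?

Every ring atom contributes a p orbital perpendicular to the ring (the double-bond atoms are sp², each contributing one p electron; the boron has an empty p orbital), so the π system is cyclic and fully conjugated.
Adding the contributions, 2 × 2 = 4 from the double-bond units + 0 from the BH atom = 4.
4 = 4(1); a planar, fully conjugated 4n system is antiaromatic.

Antiaromatic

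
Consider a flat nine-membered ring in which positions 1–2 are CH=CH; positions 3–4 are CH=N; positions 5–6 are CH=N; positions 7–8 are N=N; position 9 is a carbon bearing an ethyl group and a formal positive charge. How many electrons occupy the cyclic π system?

8

All ring atoms are sp² and supply a p orbital to the ring (each doubly-bonded ring atom is sp² with one p-orbital electron; each sp² =N– keeps its lone pair in-plane and puts one electron into the π system; the carbocation has an empty p orbital); the conjugation is uninterrupted.
Counting π electrons: 4 × 2 = 8 from the double-bond units + 0 from the C(ethyl)(+) atom = 8.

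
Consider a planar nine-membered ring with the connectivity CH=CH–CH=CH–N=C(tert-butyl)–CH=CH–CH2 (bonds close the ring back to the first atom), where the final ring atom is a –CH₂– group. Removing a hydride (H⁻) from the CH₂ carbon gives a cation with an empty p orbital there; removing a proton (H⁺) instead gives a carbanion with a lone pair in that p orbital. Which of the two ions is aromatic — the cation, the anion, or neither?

The anion

Once that carbon is sp², every ring atom has a p orbital and both ions are fully conjugated.
Cation: 4 × 2 + 0 = 8 π electrons → 4(2), antiaromatic.
Anion: 4 × 2 + 2 = 10 π electrons → 4(2)+2, aromatic.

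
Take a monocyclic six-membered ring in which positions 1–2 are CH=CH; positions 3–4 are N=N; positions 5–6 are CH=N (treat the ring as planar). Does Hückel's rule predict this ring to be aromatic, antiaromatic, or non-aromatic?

Aromatic

Check conjugation: every atom in a ring double bond is sp² and brings one electron to the p orbital; each sp² =N– keeps its lone pair in-plane and puts one electron into the π system — every position has a p orbital, so the cyclic π system is continuous.
π-electron count: 3 × 2 = 6 from the 3 double-bond units.
That gives a 4n+2 count (6, n = 1).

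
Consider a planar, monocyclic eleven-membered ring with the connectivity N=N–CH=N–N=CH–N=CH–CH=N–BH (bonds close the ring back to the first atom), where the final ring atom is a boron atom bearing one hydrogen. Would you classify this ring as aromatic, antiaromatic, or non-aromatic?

Every ring atom contributes a p orbital perpendicular to the ring (each doubly-bonded ring atom is sp² with one p-orbital electron; each sp² =N– keeps its lone pair in-plane and puts one electron into the π system; the boron has an empty p orbital), so the π system is cyclic and fully conjugated.
Adding the contributions, 5 × 2 = 10 from the double-bond units + 0 from the BH atom = 10.
Since 10 = 4·2 + 2, the ring meets the 4n+2 criterion.

Aromatic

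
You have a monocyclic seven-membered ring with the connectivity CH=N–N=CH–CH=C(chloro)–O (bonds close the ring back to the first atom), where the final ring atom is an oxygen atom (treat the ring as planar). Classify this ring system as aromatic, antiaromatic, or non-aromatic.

Check conjugation: every atom in a ring double bond is sp² and brings one electron to the p orbital; each =N– nitrogen is pyridine-type (lone pair in the sp² plane, one electron in the p orbital); the oxygen donates one lone pair from its p orbital — every position has a p orbital, so the cyclic π system is continuous.
Tallying contributions gives 3 × 2 = 6 from the double-bond units + 2 from the O atom = 8.
8 is a 4n count (n = 2), so the planar conjugated ring is antiaromatic.

Antiaromatic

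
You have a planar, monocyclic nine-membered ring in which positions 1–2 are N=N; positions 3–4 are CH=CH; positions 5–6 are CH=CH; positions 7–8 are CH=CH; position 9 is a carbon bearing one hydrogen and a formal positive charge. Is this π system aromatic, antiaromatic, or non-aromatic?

Antiaromatic

The p orbitals form a continuous loop: every atom in a ring double bond is sp² and brings one electron to the p orbital; each =N– nitrogen is pyridine-type (lone pair in the sp² plane, one electron in the p orbital); the carbocation has an empty p orbital. The ring is fully conjugated.
Counting π electrons: 4 × 2 = 8 from the double-bond units + 0 from the CH(+) atom = 8.
8 = 4(2); a planar, fully conjugated 4n system is antiaromatic.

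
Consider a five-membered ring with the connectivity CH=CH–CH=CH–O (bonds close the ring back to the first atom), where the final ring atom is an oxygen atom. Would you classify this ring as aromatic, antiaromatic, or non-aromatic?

Aromatic

Every ring atom contributes a p orbital perpendicular to the ring (every atom in a ring double bond is sp² and brings one electron to the p orbital; the oxygen donates one lone pair from its p orbital), so the π system is cyclic and fully conjugated.
Adding the contributions, 2 × 2 = 4 from the double-bond units + 2 from the O atom = 6.
Since 6 = 4·1 + 2, the ring meets the 4n+2 criterion.
This is furan.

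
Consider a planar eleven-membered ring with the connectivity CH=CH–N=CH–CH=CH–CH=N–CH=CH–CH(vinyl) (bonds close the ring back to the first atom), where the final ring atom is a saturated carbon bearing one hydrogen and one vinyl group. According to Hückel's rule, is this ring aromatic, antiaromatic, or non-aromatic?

Non-aromatic

The CH(vinyl) carbon is saturated: that saturated carbon is sp³ and has no p orbital in the ring π system. Conjugation is not continuous around the ring.
Broken conjugation rules out both aromaticity and antiaromaticity.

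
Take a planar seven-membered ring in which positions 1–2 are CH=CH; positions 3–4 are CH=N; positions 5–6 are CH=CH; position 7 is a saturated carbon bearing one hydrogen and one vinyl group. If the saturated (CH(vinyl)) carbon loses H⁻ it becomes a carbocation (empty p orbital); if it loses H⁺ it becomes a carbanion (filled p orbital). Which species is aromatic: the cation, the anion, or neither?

Both ions have a continuous loop of p orbitals — each ring atom is sp².
Cation: 3 × 2 + 0 = 6 π electrons → 4(1)+2, aromatic.
Anion: 3 × 2 + 2 = 8 π electrons → 4(2), antiaromatic.

The cation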